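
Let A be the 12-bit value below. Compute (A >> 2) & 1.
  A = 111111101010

Bit 2 is the 3rd from the right.
  111111101010
           ^
That bit is 0.

Answer: 0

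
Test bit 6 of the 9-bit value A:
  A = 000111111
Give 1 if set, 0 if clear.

Bit 6 is the 7th from the right.
  000111111
    ^
That bit is 0.

Answer: 0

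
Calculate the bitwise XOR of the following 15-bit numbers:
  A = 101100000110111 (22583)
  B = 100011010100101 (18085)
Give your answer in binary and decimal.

Apply ^ to each column (1 where bits differ):
  101100000110111
^ 100011010100101
-----------------
  001111010010010

Answer: 001111010010010 (7826)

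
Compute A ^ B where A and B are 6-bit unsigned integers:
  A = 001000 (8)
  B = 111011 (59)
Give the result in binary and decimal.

Apply ^ to each column (1 where bits differ):
  001000
^ 111011
--------
  110011

Answer: 110011 (51)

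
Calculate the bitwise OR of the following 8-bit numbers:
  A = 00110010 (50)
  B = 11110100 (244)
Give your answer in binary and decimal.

Apply | to each column (1 where either bit is 1):
  00110010
| 11110100
----------
  11110110

Answer: 11110110 (246)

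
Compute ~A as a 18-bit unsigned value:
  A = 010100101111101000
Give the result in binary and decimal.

Flip each bit (0->1, 1->0):
  010100101111101000
  101011010000010111

Answer: 101011010000010111 (177175)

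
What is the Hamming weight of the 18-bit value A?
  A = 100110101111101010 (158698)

100110101111101010
1-bits at positions (from bit 0 = LSB): 1, 3, 5, 6, 7, 8, 9, 11, 13, 14, 17
Count = 11

Answer: 11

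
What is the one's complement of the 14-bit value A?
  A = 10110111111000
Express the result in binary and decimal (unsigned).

Flip each bit (0->1, 1->0):
  10110111111000
  01001000000111

Answer: 01001000000111 (4615)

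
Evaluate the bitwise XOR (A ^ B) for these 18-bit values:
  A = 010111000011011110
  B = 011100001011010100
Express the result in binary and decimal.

Apply ^ to each column (1 where bits differ):
  010111000011011110
^ 011100001011010100
--------------------
  001011001000001010

Answer: 001011001000001010 (45578)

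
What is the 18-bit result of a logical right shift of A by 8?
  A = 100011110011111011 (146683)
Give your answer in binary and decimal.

Logical shift right by 8: drop the bottom 8 bit(s), prepend 8 zero(s) on the left.
  100011110011111011  ->  keep [1000111100], discard [11111011], prepend 00000000
= 000000001000111100

Answer: 000000001000111100 (572)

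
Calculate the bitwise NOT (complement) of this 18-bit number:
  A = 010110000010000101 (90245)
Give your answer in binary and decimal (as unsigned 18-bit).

Flip each bit (0->1, 1->0):
  010110000010000101
  101001111101111010

Answer: 101001111101111010 (171898)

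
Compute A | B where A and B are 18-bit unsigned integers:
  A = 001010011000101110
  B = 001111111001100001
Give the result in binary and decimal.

Apply | to each column (1 where either bit is 1):
  001010011000101110
| 001111111001100001
--------------------
  001111111001101111

Answer: 001111111001101111 (65135)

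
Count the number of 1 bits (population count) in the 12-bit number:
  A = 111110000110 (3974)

111110000110
1-bits at positions (from bit 0 = LSB): 1, 2, 7, 8, 9, 10, 11
Count = 7

Answer: 7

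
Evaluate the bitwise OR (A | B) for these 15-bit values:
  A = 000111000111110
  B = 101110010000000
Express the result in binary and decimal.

Apply | to each column (1 where either bit is 1):
  000111000111110
| 101110010000000
-----------------
  101111010111110

Answer: 101111010111110 (24254)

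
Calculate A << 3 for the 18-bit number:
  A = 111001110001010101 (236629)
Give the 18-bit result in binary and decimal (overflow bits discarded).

Shift left by 3: drop the top 3 bit(s), append 3 zero(s) on the right.
  111001110001010101  ->  discard [111], keep [001110001010101], append 000
= 001110001010101000

Answer: 001110001010101000 (58024)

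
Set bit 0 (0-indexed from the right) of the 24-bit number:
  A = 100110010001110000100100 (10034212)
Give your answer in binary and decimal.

Mask = 1 << 0 = 000000000000000000000001
Bit 0 of A is 0, so OR-ing with the mask flips it to 1.
  100110010001110000100100
| 000000000000000000000001
--------------------------
  100110010001110000100101

Answer: 100110010001110000100101 (10034213)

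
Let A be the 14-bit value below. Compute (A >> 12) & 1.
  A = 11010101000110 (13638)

Bit 12 is the 13th from the right.
  11010101000110
   ^
That bit is 1.

Answer: 1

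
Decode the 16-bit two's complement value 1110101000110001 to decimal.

MSB is 1, so the value is negative. Find the magnitude:
1. Invert bits:  0001010111001110
2. Add 1:        0001010111001111  = 5583
3. Apply sign:   -5583

Answer: -5583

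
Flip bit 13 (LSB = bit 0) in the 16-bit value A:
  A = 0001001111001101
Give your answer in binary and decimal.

Mask = 1 << 13 = 0010000000000000
Bit 13 of A is 0; XOR with the mask flips it to 1.
  0001001111001101
^ 0010000000000000
------------------
  0011001111001101

Answer: 0011001111001101 (13261)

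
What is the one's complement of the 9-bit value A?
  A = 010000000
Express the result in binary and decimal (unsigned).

Flip each bit (0->1, 1->0):
  010000000
  101111111

Answer: 101111111 (383)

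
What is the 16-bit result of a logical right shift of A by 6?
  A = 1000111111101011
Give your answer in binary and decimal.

Logical shift right by 6: drop the bottom 6 bit(s), prepend 6 zero(s) on the left.
  1000111111101011  ->  keep [1000111111], discard [101011], prepend 000000
= 0000001000111111

Answer: 0000001000111111 (575)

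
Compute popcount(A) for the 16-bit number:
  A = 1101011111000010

1101011111000010
1-bits at positions (from bit 0 = LSB): 1, 6, 7, 8, 9, 10, 12, 14, 15
Count = 9

Answer: 9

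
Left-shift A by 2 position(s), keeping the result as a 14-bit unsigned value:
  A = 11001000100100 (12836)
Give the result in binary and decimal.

Shift left by 2: drop the top 2 bit(s), append 2 zero(s) on the right.
  11001000100100  ->  discard [11], keep [001000100100], append 00
= 00100010010000

Answer: 00100010010000 (2192)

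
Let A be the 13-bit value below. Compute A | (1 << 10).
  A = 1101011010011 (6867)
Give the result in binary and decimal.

Mask = 1 << 10 = 0010000000000
Bit 10 of A is 0, so OR-ing with the mask flips it to 1.
  1101011010011
| 0010000000000
---------------
  1111011010011

Answer: 1111011010011 (7891)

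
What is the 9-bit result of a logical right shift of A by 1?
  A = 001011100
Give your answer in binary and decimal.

Logical shift right by 1: drop the bottom 1 bit(s), prepend 1 zero(s) on the left.
  001011100  ->  keep [00101110], discard [0], prepend 0
= 000101110

Answer: 000101110 (46)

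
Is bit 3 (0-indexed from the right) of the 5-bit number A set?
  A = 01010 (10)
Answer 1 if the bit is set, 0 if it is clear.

Bit 3 is the 4th from the right.
  01010
   ^
That bit is 1.

Answer: 1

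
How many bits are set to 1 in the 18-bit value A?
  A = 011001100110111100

011001100110111100
1-bits at positions (from bit 0 = LSB): 2, 3, 4, 5, 7, 8, 11, 12, 15, 16
Count = 10

Answer: 10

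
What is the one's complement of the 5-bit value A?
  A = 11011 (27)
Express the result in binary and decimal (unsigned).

Flip each bit (0->1, 1->0):
  11011
  00100

Answer: 00100 (4)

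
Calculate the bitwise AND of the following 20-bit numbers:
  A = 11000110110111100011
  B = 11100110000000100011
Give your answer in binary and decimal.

Apply & to each column (1 only where both bits are 1):
  11000110110111100011
& 11100110000000100011
----------------------
  11000110000000100011

Answer: 11000110000000100011 (811043)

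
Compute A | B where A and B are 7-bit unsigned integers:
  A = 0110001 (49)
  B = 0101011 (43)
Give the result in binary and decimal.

Apply | to each column (1 where either bit is 1):
  0110001
| 0101011
---------
  0111011

Answer: 0111011 (59)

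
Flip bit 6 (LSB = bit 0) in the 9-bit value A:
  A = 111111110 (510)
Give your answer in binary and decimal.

Mask = 1 << 6 = 001000000
Bit 6 of A is 1; XOR with the mask flips it to 0.
  111111110
^ 001000000
-----------
  110111110

Answer: 110111110 (446)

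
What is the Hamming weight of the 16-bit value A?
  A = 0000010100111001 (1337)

0000010100111001
1-bits at positions (from bit 0 = LSB): 0, 3, 4, 5, 8, 10
Count = 6

Answer: 6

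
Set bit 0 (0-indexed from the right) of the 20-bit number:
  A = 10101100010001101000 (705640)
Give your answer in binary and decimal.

Mask = 1 << 0 = 00000000000000000001
Bit 0 of A is 0, so OR-ing with the mask flips it to 1.
  10101100010001101000
| 00000000000000000001
----------------------
  10101100010001101001

Answer: 10101100010001101001 (705641)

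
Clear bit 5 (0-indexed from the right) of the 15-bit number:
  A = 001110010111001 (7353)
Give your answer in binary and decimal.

Mask = ~(1 << 5) = 111111111011111
Bit 5 of A is 1, so AND-ing with the mask clears it to 0.
  001110010111001
& 111111111011111
-----------------
  001110010011001

Answer: 001110010011001 (7321)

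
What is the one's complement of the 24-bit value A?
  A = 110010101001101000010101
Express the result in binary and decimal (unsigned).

Flip each bit (0->1, 1->0):
  110010101001101000010101
  001101010110010111101010

Answer: 001101010110010111101010 (3499498)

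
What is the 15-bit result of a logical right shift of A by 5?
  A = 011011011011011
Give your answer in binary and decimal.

Logical shift right by 5: drop the bottom 5 bit(s), prepend 5 zero(s) on the left.
  011011011011011  ->  keep [0110110110], discard [11011], prepend 00000
= 000000110110110

Answer: 000000110110110 (438)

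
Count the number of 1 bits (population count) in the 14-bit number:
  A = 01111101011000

01111101011000
1-bits at positions (from bit 0 = LSB): 3, 4, 6, 8, 9, 10, 11, 12
Count = 8

Answer: 8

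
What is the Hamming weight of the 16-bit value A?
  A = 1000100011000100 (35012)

1000100011000100
1-bits at positions (from bit 0 = LSB): 2, 6, 7, 11, 15
Count = 5

Answer: 5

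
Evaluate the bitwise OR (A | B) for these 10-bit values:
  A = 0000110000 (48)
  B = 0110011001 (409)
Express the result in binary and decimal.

Apply | to each column (1 where either bit is 1):
  0000110000
| 0110011001
------------
  0110111001

Answer: 0110111001 (441)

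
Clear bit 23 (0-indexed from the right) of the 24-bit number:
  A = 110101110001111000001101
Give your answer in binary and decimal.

Mask = ~(1 << 23) = 011111111111111111111111
Bit 23 of A is 1, so AND-ing with the mask clears it to 0.
  110101110001111000001101
& 011111111111111111111111
--------------------------
  010101110001111000001101

Answer: 010101110001111000001101 (5709325)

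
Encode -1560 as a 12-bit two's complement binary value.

1. Binary of +1560:  011000011000
2. Invert bits:     100111100111
3. Add 1:           100111101000

Answer: 100111101000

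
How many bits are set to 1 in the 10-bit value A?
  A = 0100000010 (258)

0100000010
1-bits at positions (from bit 0 = LSB): 1, 8
Count = 2

Answer: 2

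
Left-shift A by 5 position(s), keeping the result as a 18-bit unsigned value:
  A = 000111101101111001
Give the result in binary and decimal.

Shift left by 5: drop the top 5 bit(s), append 5 zero(s) on the right.
  000111101101111001  ->  discard [00011], keep [1101101111001], append 00000
= 110110111100100000

Answer: 110110111100100000 (225056)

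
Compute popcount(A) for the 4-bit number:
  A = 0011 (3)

0011
1-bits at positions (from bit 0 = LSB): 0, 1
Count = 2

Answer: 2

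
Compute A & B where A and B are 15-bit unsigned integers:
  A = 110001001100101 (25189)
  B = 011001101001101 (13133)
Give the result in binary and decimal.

Apply & to each column (1 only where both bits are 1):
  110001001100101
& 011001101001101
-----------------
  010001001000101

Answer: 010001001000101 (8773)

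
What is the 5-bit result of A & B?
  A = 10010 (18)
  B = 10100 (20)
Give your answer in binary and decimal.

Apply & to each column (1 only where both bits are 1):
  10010
& 10100
-------
  10000

Answer: 10000 (16)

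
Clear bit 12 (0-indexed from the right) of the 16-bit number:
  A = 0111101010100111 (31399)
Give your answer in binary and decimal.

Mask = ~(1 << 12) = 1110111111111111
Bit 12 of A is 1, so AND-ing with the mask clears it to 0.
  0111101010100111
& 1110111111111111
------------------
  0110101010100111

Answer: 0110101010100111 (27303)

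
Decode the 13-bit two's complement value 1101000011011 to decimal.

MSB is 1, so the value is negative. Find the magnitude:
1. Invert bits:  0010111100100
2. Add 1:        0010111100101  = 1509
3. Apply sign:   -1509

Answer: -1509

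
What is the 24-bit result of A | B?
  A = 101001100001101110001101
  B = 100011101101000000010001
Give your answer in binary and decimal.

Apply | to each column (1 where either bit is 1):
  101001100001101110001101
| 100011101101000000010001
--------------------------
  101011101101101110011101

Answer: 101011101101101110011101 (11459485)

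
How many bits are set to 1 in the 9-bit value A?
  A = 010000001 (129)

010000001
1-bits at positions (from bit 0 = LSB): 0, 7
Count = 2

Answer: 2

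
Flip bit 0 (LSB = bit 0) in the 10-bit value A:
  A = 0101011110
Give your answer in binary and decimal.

Mask = 1 << 0 = 0000000001
Bit 0 of A is 0; XOR with the mask flips it to 1.
  0101011110
^ 0000000001
------------
  0101011111

Answer: 0101011111 (351)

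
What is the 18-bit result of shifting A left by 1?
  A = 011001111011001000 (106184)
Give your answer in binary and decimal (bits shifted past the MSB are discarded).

Shift left by 1: drop the top 1 bit(s), append 1 zero(s) on the right.
  011001111011001000  ->  discard [0], keep [11001111011001000], append 0
= 110011110110010000

Answer: 110011110110010000 (212368)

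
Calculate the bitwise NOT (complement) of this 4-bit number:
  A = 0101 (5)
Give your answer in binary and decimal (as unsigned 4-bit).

Flip each bit (0->1, 1->0):
  0101
  1010

Answer: 1010 (10)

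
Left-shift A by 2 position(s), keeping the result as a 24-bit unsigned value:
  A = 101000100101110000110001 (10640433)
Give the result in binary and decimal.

Shift left by 2: drop the top 2 bit(s), append 2 zero(s) on the right.
  101000100101110000110001  ->  discard [10], keep [1000100101110000110001], append 00
= 100010010111000011000100

Answer: 100010010111000011000100 (9007300)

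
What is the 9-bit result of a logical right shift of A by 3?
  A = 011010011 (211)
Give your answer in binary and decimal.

Logical shift right by 3: drop the bottom 3 bit(s), prepend 3 zero(s) on the left.
  011010011  ->  keep [011010], discard [011], prepend 000
= 000011010

Answer: 000011010 (26)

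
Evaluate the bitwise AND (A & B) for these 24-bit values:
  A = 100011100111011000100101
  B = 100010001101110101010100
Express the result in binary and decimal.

Apply & to each column (1 only where both bits are 1):
  100011100111011000100101
& 100010001101110101010100
--------------------------
  100010000101010000000100

Answer: 100010000101010000000100 (8934404)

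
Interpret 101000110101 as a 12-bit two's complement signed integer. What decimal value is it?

MSB is 1, so the value is negative. Find the magnitude:
1. Invert bits:  010111001010
2. Add 1:        010111001011  = 1483
3. Apply sign:   -1483

Answer: -1483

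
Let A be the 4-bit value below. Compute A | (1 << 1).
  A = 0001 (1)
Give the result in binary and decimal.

Mask = 1 << 1 = 0010
Bit 1 of A is 0, so OR-ing with the mask flips it to 1.
  0001
| 0010
------
  0011

Answer: 0011 (3)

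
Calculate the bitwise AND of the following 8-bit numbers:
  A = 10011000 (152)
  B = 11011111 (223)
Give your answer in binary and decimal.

Apply & to each column (1 only where both bits are 1):
  10011000
& 11011111
----------
  10011000

Answer: 10011000 (152)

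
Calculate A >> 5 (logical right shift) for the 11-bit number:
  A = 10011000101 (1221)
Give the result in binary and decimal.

Logical shift right by 5: drop the bottom 5 bit(s), prepend 5 zero(s) on the left.
  10011000101  ->  keep [100110], discard [00101], prepend 00000
= 00000100110

Answer: 00000100110 (38)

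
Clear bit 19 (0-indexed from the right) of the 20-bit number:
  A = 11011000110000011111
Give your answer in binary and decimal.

Mask = ~(1 << 19) = 01111111111111111111
Bit 19 of A is 1, so AND-ing with the mask clears it to 0.
  11011000110000011111
& 01111111111111111111
----------------------
  01011000110000011111

Answer: 01011000110000011111 (363551)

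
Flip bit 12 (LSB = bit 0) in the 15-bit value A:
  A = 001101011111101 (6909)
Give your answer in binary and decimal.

Mask = 1 << 12 = 001000000000000
Bit 12 of A is 1; XOR with the mask flips it to 0.
  001101011111101
^ 001000000000000
-----------------
  000101011111101

Answer: 000101011111101 (2813)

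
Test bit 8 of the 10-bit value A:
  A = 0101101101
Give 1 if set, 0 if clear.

Bit 8 is the 9th from the right.
  0101101101
   ^
That bit is 1.

Answer: 1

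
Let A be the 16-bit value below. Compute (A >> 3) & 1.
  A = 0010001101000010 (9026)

Bit 3 is the 4th from the right.
  0010001101000010
              ^
That bit is 0.

Answer: 0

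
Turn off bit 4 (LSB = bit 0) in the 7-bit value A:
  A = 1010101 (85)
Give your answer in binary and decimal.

Mask = ~(1 << 4) = 1101111
Bit 4 of A is 1, so AND-ing with the mask clears it to 0.
  1010101
& 1101111
---------
  1000101

Answer: 1000101 (69)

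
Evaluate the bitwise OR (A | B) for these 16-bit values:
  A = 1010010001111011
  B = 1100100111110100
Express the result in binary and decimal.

Apply | to each column (1 where either bit is 1):
  1010010001111011
| 1100100111110100
------------------
  1110110111111111

Answer: 1110110111111111 (60927)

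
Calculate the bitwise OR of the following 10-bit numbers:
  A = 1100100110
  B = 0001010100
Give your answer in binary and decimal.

Apply | to each column (1 where either bit is 1):
  1100100110
| 0001010100
------------
  1101110110

Answer: 1101110110 (886)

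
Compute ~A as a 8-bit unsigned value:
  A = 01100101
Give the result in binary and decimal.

Flip each bit (0->1, 1->0):
  01100101
  10011010

Answer: 10011010 (154)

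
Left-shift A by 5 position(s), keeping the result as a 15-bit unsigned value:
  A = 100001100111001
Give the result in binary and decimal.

Shift left by 5: drop the top 5 bit(s), append 5 zero(s) on the right.
  100001100111001  ->  discard [10000], keep [1100111001], append 00000
= 110011100100000

Answer: 110011100100000 (26400)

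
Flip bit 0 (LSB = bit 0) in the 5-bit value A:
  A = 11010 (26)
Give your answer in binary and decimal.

Mask = 1 << 0 = 00001
Bit 0 of A is 0; XOR with the mask flips it to 1.
  11010
^ 00001
-------
  11011

Answer: 11011 (27)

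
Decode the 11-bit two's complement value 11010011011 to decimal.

MSB is 1, so the value is negative. Find the magnitude:
1. Invert bits:  00101100100
2. Add 1:        00101100101  = 357
3. Apply sign:   -357

Answer: -357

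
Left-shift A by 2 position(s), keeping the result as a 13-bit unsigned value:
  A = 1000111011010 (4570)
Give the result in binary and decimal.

Shift left by 2: drop the top 2 bit(s), append 2 zero(s) on the right.
  1000111011010  ->  discard [10], keep [00111011010], append 00
= 0011101101000

Answer: 0011101101000 (1896)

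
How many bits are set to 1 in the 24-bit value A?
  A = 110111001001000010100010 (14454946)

110111001001000010100010
1-bits at positions (from bit 0 = LSB): 1, 5, 7, 12, 15, 18, 19, 20, 22, 23
Count = 10

Answer: 10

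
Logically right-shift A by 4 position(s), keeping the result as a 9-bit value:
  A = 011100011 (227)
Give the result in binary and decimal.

Logical shift right by 4: drop the bottom 4 bit(s), prepend 4 zero(s) on the left.
  011100011  ->  keep [01110], discard [0011], prepend 0000
= 000001110

Answer: 000001110 (14)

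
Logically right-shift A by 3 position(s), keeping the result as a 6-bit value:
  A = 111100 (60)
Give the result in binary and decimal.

Logical shift right by 3: drop the bottom 3 bit(s), prepend 3 zero(s) on the left.
  111100  ->  keep [111], discard [100], prepend 000
= 000111

Answer: 000111 (7)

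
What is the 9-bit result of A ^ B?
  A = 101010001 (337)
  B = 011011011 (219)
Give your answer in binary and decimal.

Apply ^ to each column (1 where bits differ):
  101010001
^ 011011011
-----------
  110001010

Answer: 110001010 (394)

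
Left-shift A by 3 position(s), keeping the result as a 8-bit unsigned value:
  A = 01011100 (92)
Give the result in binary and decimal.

Shift left by 3: drop the top 3 bit(s), append 3 zero(s) on the right.
  01011100  ->  discard [010], keep [11100], append 000
= 11100000

Answer: 11100000 (224)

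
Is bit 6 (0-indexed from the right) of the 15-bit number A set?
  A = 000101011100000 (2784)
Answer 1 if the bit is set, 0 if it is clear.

Bit 6 is the 7th from the right.
  000101011100000
          ^
That bit is 1.

Answer: 1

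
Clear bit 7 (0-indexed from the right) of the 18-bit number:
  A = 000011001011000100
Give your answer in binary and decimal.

Mask = ~(1 << 7) = 111111111101111111
Bit 7 of A is 1, so AND-ing with the mask clears it to 0.
  000011001011000100
& 111111111101111111
--------------------
  000011001001000100

Answer: 000011001001000100 (12868)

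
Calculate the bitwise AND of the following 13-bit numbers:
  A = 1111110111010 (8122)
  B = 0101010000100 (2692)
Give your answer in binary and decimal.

Apply & to each column (1 only where both bits are 1):
  1111110111010
& 0101010000100
---------------
  0101010000000

Answer: 0101010000000 (2688)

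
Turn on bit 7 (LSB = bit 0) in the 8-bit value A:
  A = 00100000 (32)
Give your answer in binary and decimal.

Mask = 1 << 7 = 10000000
Bit 7 of A is 0, so OR-ing with the mask flips it to 1.
  00100000
| 10000000
----------
  10100000

Answer: 10100000 (160)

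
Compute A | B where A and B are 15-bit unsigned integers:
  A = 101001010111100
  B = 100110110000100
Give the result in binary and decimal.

Apply | to each column (1 where either bit is 1):
  101001010111100
| 100110110000100
-----------------
  101111110111100

Answer: 101111110111100 (24508)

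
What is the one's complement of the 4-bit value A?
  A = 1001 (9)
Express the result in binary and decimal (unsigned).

Flip each bit (0->1, 1->0):
  1001
  0110

Answer: 0110 (6)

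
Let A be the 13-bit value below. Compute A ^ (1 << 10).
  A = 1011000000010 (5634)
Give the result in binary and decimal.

Mask = 1 << 10 = 0010000000000
Bit 10 of A is 1; XOR with the mask flips it to 0.
  1011000000010
^ 0010000000000
---------------
  1001000000010

Answer: 1001000000010 (4610)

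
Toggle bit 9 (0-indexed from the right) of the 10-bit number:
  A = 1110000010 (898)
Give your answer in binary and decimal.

Mask = 1 << 9 = 1000000000
Bit 9 of A is 1; XOR with the mask flips it to 0.
  1110000010
^ 1000000000
------------
  0110000010

Answer: 0110000010 (386)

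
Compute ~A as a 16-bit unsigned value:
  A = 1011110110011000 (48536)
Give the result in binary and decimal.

Flip each bit (0->1, 1->0):
  1011110110011000
  0100001001100111

Answer: 0100001001100111 (16999)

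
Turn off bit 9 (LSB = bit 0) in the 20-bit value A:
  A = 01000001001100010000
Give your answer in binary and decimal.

Mask = ~(1 << 9) = 11111111110111111111
Bit 9 of A is 1, so AND-ing with the mask clears it to 0.
  01000001001100010000
& 11111111110111111111
----------------------
  01000001000100010000

Answer: 01000001000100010000 (266512)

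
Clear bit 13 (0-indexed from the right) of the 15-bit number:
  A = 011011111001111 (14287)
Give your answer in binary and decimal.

Mask = ~(1 << 13) = 101111111111111
Bit 13 of A is 1, so AND-ing with the mask clears it to 0.
  011011111001111
& 101111111111111
-----------------
  001011111001111

Answer: 001011111001111 (6095)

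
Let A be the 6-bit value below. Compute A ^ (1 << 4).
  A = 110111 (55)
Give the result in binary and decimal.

Mask = 1 << 4 = 010000
Bit 4 of A is 1; XOR with the mask flips it to 0.
  110111
^ 010000
--------
  100111

Answer: 100111 (39)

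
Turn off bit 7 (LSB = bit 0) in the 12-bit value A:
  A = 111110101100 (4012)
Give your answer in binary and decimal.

Mask = ~(1 << 7) = 111101111111
Bit 7 of A is 1, so AND-ing with the mask clears it to 0.
  111110101100
& 111101111111
--------------
  111100101100

Answer: 111100101100 (3884)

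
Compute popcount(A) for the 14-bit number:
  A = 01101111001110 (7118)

01101111001110
1-bits at positions (from bit 0 = LSB): 1, 2, 3, 6, 7, 8, 9, 11, 12
Count = 9

Answer: 9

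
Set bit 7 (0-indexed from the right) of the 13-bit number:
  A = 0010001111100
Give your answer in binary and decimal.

Mask = 1 << 7 = 0000010000000
Bit 7 of A is 0, so OR-ing with the mask flips it to 1.
  0010001111100
| 0000010000000
---------------
  0010011111100

Answer: 0010011111100 (1276)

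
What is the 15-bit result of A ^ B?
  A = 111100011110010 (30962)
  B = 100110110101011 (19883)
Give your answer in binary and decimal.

Apply ^ to each column (1 where bits differ):
  111100011110010
^ 100110110101011
-----------------
  011010101011001

Answer: 011010101011001 (13657)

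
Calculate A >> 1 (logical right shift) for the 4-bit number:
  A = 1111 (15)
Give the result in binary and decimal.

Logical shift right by 1: drop the bottom 1 bit(s), prepend 1 zero(s) on the left.
  1111  ->  keep [111], discard [1], prepend 0
= 0111

Answer: 0111 (7)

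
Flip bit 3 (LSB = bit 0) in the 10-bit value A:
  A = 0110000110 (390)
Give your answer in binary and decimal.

Mask = 1 << 3 = 0000001000
Bit 3 of A is 0; XOR with the mask flips it to 1.
  0110000110
^ 0000001000
------------
  0110001110

Answer: 0110001110 (398)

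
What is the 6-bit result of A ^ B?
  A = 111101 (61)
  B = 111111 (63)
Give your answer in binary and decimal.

Apply ^ to each column (1 where bits differ):
  111101
^ 111111
--------
  000010

Answer: 000010 (2)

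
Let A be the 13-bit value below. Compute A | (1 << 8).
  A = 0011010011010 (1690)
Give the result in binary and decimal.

Mask = 1 << 8 = 0000100000000
Bit 8 of A is 0, so OR-ing with the mask flips it to 1.
  0011010011010
| 0000100000000
---------------
  0011110011010

Answer: 0011110011010 (1946)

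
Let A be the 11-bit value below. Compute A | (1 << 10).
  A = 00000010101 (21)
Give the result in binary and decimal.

Mask = 1 << 10 = 10000000000
Bit 10 of A is 0, so OR-ing with the mask flips it to 1.
  00000010101
| 10000000000
-------------
  10000010101

Answer: 10000010101 (1045)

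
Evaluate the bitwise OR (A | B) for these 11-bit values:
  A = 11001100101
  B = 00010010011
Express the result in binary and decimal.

Apply | to each column (1 where either bit is 1):
  11001100101
| 00010010011
-------------
  11011110111

Answer: 11011110111 (1783)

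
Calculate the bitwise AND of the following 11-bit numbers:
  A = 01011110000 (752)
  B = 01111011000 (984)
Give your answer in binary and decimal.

Apply & to each column (1 only where both bits are 1):
  01011110000
& 01111011000
-------------
  01011010000

Answer: 01011010000 (720)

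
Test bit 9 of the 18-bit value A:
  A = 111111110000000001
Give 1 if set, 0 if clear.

Bit 9 is the 10th from the right.
  111111110000000001
          ^
That bit is 0.

Answer: 0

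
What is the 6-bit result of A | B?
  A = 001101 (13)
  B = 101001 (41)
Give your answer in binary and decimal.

Apply | to each column (1 where either bit is 1):
  001101
| 101001
--------
  101101

Answer: 101101 (45)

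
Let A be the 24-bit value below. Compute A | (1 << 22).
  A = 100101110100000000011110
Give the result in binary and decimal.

Mask = 1 << 22 = 010000000000000000000000
Bit 22 of A is 0, so OR-ing with the mask flips it to 1.
  100101110100000000011110
| 010000000000000000000000
--------------------------
  110101110100000000011110

Answer: 110101110100000000011110 (14106654)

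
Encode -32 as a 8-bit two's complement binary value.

1. Binary of +32:  00100000
2. Invert bits:     11011111
3. Add 1:           11100000

Answer: 11100000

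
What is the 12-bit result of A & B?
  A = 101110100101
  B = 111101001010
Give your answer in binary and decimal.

Apply & to each column (1 only where both bits are 1):
  101110100101
& 111101001010
--------------
  101100000000

Answer: 101100000000 (2816)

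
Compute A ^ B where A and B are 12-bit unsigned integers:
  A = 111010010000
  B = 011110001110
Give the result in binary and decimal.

Apply ^ to each column (1 where bits differ):
  111010010000
^ 011110001110
--------------
  100100011110

Answer: 100100011110 (2334)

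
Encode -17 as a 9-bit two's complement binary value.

1. Binary of +17:  000010001
2. Invert bits:     111101110
3. Add 1:           111101111

Answer: 111101111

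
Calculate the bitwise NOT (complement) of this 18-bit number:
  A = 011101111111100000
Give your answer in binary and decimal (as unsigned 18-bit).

Flip each bit (0->1, 1->0):
  011101111111100000
  100010000000011111

Answer: 100010000000011111 (139295)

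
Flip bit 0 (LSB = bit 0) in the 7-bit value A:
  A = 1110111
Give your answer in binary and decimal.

Mask = 1 << 0 = 0000001
Bit 0 of A is 1; XOR with the mask flips it to 0.
  1110111
^ 0000001
---------
  1110110

Answer: 1110110 (118)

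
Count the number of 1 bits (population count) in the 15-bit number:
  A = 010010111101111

010010111101111
1-bits at positions (from bit 0 = LSB): 0, 1, 2, 3, 5, 6, 7, 8, 10, 13
Count = 10

Answer: 10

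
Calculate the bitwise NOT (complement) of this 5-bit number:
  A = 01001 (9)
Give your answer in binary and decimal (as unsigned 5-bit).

Flip each bit (0->1, 1->0):
  01001
  10110

Answer: 10110 (22)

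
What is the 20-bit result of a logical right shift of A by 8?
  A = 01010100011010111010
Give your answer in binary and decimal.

Logical shift right by 8: drop the bottom 8 bit(s), prepend 8 zero(s) on the left.
  01010100011010111010  ->  keep [010101000110], discard [10111010], prepend 00000000
= 00000000010101000110

Answer: 00000000010101000110 (1350)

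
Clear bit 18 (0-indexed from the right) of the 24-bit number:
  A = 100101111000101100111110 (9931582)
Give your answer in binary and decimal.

Mask = ~(1 << 18) = 111110111111111111111111
Bit 18 of A is 1, so AND-ing with the mask clears it to 0.
  100101111000101100111110
& 111110111111111111111111
--------------------------
  100100111000101100111110

Answer: 100100111000101100111110 (9669438)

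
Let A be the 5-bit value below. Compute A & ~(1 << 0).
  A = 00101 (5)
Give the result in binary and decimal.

Mask = ~(1 << 0) = 11110
Bit 0 of A is 1, so AND-ing with the mask clears it to 0.
  00101
& 11110
-------
  00100

Answer: 00100 (4)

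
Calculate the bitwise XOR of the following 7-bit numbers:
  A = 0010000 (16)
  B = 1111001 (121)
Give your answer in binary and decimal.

Apply ^ to each column (1 where bits differ):
  0010000
^ 1111001
---------
  1101001

Answer: 1101001 (105)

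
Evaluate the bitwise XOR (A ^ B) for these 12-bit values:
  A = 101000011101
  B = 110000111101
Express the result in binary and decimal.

Apply ^ to each column (1 where bits differ):
  101000011101
^ 110000111101
--------------
  011000100000

Answer: 011000100000 (1568)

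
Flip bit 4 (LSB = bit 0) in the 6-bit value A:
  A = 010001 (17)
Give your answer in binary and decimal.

Mask = 1 << 4 = 010000
Bit 4 of A is 1; XOR with the mask flips it to 0.
  010001
^ 010000
--------
  000001

Answer: 000001 (1)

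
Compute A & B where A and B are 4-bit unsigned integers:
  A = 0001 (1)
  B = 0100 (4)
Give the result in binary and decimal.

Apply & to each column (1 only where both bits are 1):
  0001
& 0100
------
  0000

Answer: 0000 (0)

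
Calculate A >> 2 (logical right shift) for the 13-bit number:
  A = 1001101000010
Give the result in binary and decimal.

Logical shift right by 2: drop the bottom 2 bit(s), prepend 2 zero(s) on the left.
  1001101000010  ->  keep [10011010000], discard [10], prepend 00
= 0010011010000

Answer: 0010011010000 (1232)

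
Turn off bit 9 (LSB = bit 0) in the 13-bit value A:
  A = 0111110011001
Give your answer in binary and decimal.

Mask = ~(1 << 9) = 1110111111111
Bit 9 of A is 1, so AND-ing with the mask clears it to 0.
  0111110011001
& 1110111111111
---------------
  0110110011001

Answer: 0110110011001 (3481)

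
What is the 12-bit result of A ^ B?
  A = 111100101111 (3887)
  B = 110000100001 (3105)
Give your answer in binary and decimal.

Apply ^ to each column (1 where bits differ):
  111100101111
^ 110000100001
--------------
  001100001110

Answer: 001100001110 (782)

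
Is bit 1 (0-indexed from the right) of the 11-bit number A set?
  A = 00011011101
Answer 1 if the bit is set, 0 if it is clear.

Bit 1 is the 2nd from the right.
  00011011101
           ^
That bit is 0.

Answer: 0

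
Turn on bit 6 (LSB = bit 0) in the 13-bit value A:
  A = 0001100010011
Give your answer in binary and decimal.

Mask = 1 << 6 = 0000001000000
Bit 6 of A is 0, so OR-ing with the mask flips it to 1.
  0001100010011
| 0000001000000
---------------
  0001101010011

Answer: 0001101010011 (851)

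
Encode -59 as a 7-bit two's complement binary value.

1. Binary of +59:  0111011
2. Invert bits:     1000100
3. Add 1:           1000101

Answer: 1000101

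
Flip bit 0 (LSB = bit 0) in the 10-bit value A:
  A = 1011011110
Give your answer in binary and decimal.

Mask = 1 << 0 = 0000000001
Bit 0 of A is 0; XOR with the mask flips it to 1.
  1011011110
^ 0000000001
------------
  1011011111

Answer: 1011011111 (735)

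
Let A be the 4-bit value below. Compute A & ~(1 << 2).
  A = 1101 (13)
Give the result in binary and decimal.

Mask = ~(1 << 2) = 1011
Bit 2 of A is 1, so AND-ing with the mask clears it to 0.
  1101
& 1011
------
  1001

Answer: 1001 (9)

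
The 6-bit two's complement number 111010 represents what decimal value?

MSB is 1, so the value is negative. Find the magnitude:
1. Invert bits:  000101
2. Add 1:        000110  = 6
3. Apply sign:   -6

Answer: -6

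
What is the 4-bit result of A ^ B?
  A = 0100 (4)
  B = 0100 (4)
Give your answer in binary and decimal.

Apply ^ to each column (1 where bits differ):
  0100
^ 0100
------
  0000

Answer: 0000 (0)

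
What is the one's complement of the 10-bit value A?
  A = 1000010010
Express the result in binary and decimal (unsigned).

Flip each bit (0->1, 1->0):
  1000010010
  0111101101

Answer: 0111101101 (493)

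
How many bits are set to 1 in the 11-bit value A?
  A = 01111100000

01111100000
1-bits at positions (from bit 0 = LSB): 5, 6, 7, 8, 9
Count = 5

Answer: 5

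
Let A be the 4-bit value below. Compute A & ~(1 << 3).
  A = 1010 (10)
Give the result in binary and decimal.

Mask = ~(1 << 3) = 0111
Bit 3 of A is 1, so AND-ing with the mask clears it to 0.
  1010
& 0111
------
  0010

Answer: 0010 (2)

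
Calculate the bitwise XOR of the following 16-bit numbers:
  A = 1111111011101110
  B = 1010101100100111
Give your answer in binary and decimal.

Apply ^ to each column (1 where bits differ):
  1111111011101110
^ 1010101100100111
------------------
  0101010111001001

Answer: 0101010111001001 (21961)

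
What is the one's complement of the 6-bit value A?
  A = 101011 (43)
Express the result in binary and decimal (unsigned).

Flip each bit (0->1, 1->0):
  101011
  010100

Answer: 010100 (20)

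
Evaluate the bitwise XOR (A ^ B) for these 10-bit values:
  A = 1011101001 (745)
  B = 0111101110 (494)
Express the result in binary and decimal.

Apply ^ to each column (1 where bits differ):
  1011101001
^ 0111101110
------------
  1100000111

Answer: 1100000111 (775)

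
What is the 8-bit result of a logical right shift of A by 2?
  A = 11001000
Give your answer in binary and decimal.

Logical shift right by 2: drop the bottom 2 bit(s), prepend 2 zero(s) on the left.
  11001000  ->  keep [110010], discard [00], prepend 00
= 00110010

Answer: 00110010 (50)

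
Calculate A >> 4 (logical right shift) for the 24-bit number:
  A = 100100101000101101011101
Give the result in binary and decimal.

Logical shift right by 4: drop the bottom 4 bit(s), prepend 4 zero(s) on the left.
  100100101000101101011101  ->  keep [10010010100010110101], discard [1101], prepend 0000
= 000010010010100010110101

Answer: 000010010010100010110101 (600245)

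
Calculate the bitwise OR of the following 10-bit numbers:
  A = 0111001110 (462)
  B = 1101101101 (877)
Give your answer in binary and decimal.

Apply | to each column (1 where either bit is 1):
  0111001110
| 1101101101
------------
  1111101111

Answer: 1111101111 (1007)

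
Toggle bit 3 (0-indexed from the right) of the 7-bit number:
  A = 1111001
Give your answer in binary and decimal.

Mask = 1 << 3 = 0001000
Bit 3 of A is 1; XOR with the mask flips it to 0.
  1111001
^ 0001000
---------
  1110001

Answer: 1110001 (113)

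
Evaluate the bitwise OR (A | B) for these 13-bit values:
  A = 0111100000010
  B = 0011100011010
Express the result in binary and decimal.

Apply | to each column (1 where either bit is 1):
  0111100000010
| 0011100011010
---------------
  0111100011010

Answer: 0111100011010 (3866)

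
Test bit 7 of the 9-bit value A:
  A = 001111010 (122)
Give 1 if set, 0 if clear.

Bit 7 is the 8th from the right.
  001111010
   ^
That bit is 0.

Answer: 0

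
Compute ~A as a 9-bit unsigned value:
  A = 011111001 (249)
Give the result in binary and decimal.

Flip each bit (0->1, 1->0):
  011111001
  100000110

Answer: 100000110 (262)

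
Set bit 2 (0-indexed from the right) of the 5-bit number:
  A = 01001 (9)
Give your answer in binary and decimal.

Mask = 1 << 2 = 00100
Bit 2 of A is 0, so OR-ing with the mask flips it to 1.
  01001
| 00100
-------
  01101

Answer: 01101 (13)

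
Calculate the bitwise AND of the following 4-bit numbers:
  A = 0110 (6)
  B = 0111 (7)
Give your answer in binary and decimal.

Apply & to each column (1 only where both bits are 1):
  0110
& 0111
------
  0110

Answer: 0110 (6)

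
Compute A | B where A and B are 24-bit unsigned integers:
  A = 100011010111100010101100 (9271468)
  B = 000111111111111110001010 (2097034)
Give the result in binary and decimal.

Apply | to each column (1 where either bit is 1):
  100011010111100010101100
| 000111111111111110001010
--------------------------
  100111111111111110101110

Answer: 100111111111111110101110 (10485678)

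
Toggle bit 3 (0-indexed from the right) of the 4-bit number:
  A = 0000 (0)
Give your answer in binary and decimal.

Mask = 1 << 3 = 1000
Bit 3 of A is 0; XOR with the mask flips it to 1.
  0000
^ 1000
------
  1000

Answer: 1000 (8)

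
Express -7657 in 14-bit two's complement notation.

1. Binary of +7657:  01110111101001
2. Invert bits:     10001000010110
3. Add 1:           10001000010111

Answer: 10001000010111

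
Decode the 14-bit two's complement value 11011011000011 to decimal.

MSB is 1, so the value is negative. Find the magnitude:
1. Invert bits:  00100100111100
2. Add 1:        00100100111101  = 2365
3. Apply sign:   -2365

Answer: -2365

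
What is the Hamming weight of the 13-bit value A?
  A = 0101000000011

0101000000011
1-bits at positions (from bit 0 = LSB): 0, 1, 9, 11
Count = 4

Answer: 4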